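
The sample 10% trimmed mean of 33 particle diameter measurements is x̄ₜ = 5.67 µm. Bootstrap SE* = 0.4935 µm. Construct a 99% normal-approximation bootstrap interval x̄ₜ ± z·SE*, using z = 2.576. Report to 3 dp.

(4.399, 6.941)

Margin = 2.576 × 0.4935 = 1.2713
Interval: 5.67 ± 1.2713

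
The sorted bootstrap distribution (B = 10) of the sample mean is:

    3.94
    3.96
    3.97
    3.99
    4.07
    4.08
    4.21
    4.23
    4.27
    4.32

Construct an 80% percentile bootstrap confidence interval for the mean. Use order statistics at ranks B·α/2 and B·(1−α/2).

(3.94, 4.27)

α = 0.20; lower rank = 10 × 0.100 = 1; upper rank = 10 × 0.900 = 9.
The 1st smallest replicate is 3.94; the 9th is 4.27.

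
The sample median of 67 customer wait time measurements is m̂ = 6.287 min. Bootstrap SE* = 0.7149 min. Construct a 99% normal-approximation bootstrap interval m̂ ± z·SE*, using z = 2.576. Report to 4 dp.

(4.4454, 8.1286)

Margin = 2.576 × 0.7149 = 1.84158
Interval: 6.287 ± 1.84158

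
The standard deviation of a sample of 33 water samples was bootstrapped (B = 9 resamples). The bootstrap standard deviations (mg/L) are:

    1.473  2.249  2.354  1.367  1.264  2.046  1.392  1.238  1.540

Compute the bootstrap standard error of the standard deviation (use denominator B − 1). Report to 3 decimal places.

Bootstrap SE is the standard deviation of the 9 replicate standard deviations.
Mean of replicates: (1.473 + 2.249 + 2.354 + 1.367 + 1.264 + 2.046 + 1.392 + 1.238 + 1.540) / 9 = 14.9230 / 9 = 1.6581
Sum of squared deviations: (−0.1851)² + (+0.5909)² + (+0.6959)² + (−0.2911)² + (−0.3941)² + (+0.3879)² + (−0.2661)² + (−0.4201)² + (−0.1181)² = 1.5195
Variance = 1.5195 / 8 = 0.1899
SE* = √0.1899

SE* = 0.436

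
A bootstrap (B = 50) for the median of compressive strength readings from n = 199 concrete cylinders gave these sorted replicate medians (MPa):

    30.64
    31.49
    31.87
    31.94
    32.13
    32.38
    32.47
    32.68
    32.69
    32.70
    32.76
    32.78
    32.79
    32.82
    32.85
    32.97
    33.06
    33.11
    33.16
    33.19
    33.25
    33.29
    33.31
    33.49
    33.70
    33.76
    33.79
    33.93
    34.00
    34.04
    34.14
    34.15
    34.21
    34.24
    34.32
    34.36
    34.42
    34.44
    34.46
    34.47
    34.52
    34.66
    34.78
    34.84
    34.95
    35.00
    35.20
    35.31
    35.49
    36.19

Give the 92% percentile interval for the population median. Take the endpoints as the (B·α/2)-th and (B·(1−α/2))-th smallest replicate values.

α = 0.08; lower rank = 50 × 0.040 = 2; upper rank = 50 × 0.960 = 48.
The 2nd smallest replicate is 31.49; the 48th is 35.31.

(31.49, 35.31)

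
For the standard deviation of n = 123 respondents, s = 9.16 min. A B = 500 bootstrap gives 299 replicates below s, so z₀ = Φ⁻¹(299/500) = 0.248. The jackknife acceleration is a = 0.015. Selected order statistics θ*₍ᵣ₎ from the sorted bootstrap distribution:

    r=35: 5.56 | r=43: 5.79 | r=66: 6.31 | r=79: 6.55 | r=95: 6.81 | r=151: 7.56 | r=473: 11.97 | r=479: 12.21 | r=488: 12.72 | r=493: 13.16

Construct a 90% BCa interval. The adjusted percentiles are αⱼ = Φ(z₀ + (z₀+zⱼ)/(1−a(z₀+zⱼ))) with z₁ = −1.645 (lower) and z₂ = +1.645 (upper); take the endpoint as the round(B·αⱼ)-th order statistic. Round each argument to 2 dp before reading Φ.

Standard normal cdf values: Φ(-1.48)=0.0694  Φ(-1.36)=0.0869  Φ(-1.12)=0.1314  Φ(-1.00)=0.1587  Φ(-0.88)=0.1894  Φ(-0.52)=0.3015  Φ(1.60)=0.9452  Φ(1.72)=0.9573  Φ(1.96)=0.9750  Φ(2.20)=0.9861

(6.31, 13.16)

Lower: z₀ + z₁ = 0.248 + (-1.645) = -1.397; 1 − a(z₀+z₁) = 1 − (0.015)(-1.397) = 1.0210; argument = 0.248 + (-1.397)/1.0210 = -1.1203 → -1.12.
α₁ = Φ(-1.12) = 0.1314; rank = round(500 × 0.1314) = 66; θ*₍66₎ = 6.31.
Upper: z₀ + z₂ = 1.893; 1 − a(z₀+z₂) = 0.9716; argument = 2.1963 → 2.20; α₂ = 0.9861; rank = 493; θ*₍493₎ = 13.16.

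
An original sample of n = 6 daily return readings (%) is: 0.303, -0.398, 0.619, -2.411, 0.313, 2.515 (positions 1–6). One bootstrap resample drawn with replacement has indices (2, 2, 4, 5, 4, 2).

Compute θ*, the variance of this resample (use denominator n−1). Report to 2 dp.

θ* = 1.36

Resample values: -0.398, -0.398, -2.411, 0.313, -2.411, -0.398.
Mean = -0.9505; sum of squared deviations = 6.7783
s² = 6.7783 / 5 = 1.3557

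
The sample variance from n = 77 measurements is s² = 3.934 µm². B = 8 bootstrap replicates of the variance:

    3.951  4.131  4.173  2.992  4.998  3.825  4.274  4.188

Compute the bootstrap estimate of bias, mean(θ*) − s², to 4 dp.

mean(θ*) = (3.951 + 4.131 + 4.173 + 2.992 + 4.998 + 3.825 + 4.274 + 4.188) / 8 = 4.06650
bias = 4.06650 − 3.934

bias = +0.1325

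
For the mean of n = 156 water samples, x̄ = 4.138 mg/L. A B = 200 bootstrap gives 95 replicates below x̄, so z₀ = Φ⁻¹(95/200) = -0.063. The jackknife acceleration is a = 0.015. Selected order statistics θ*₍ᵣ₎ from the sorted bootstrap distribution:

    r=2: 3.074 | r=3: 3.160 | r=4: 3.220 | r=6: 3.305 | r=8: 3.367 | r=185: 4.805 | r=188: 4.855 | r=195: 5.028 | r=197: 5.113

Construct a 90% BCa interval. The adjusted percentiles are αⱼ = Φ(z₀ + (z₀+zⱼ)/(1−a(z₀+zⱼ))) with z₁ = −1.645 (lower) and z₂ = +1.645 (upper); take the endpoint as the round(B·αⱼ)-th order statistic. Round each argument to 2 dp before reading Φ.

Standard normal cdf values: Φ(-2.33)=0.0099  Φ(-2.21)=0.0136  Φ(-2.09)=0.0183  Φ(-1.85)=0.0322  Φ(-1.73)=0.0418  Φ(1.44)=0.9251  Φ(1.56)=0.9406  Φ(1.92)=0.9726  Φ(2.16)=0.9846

(3.367, 4.855)

Lower: z₀ + z₁ = -0.063 + (-1.645) = -1.708; 1 − a(z₀+z₁) = 1 − (0.015)(-1.708) = 1.0256; argument = -0.063 + (-1.708)/1.0256 = -1.7283 → -1.73.
α₁ = Φ(-1.73) = 0.0418; rank = round(200 × 0.0418) = 8; θ*₍8₎ = 3.367.
Upper: z₀ + z₂ = 1.582; 1 − a(z₀+z₂) = 0.9763; argument = 1.5575 → 1.56; α₂ = 0.9406; rank = 188; θ*₍188₎ = 4.855.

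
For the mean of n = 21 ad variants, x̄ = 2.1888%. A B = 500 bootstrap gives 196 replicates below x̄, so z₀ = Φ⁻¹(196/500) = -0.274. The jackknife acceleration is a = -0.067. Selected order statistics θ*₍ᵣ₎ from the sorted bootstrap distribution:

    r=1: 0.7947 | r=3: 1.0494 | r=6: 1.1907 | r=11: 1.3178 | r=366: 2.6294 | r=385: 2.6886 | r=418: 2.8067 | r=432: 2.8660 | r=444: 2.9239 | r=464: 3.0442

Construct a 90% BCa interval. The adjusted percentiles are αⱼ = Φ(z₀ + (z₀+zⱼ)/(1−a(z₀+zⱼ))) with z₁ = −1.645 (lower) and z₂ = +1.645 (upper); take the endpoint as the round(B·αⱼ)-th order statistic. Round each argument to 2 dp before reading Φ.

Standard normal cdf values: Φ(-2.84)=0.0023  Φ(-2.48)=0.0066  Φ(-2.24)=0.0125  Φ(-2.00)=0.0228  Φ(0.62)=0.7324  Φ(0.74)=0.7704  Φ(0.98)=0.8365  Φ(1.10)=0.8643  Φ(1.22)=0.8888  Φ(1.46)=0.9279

(1.0494, 2.8067)

Lower: z₀ + z₁ = -0.274 + (-1.645) = -1.919; 1 − a(z₀+z₁) = 1 − (-0.067)(-1.919) = 0.8714; argument = -0.274 + (-1.919)/0.8714 = -2.4761 → -2.48.
α₁ = Φ(-2.48) = 0.0066; rank = round(500 × 0.0066) = 3; θ*₍3₎ = 1.0494.
Upper: z₀ + z₂ = 1.371; 1 − a(z₀+z₂) = 1.0919; argument = 0.9817 → 0.98; α₂ = 0.8365; rank = 418; θ*₍418₎ = 2.8067.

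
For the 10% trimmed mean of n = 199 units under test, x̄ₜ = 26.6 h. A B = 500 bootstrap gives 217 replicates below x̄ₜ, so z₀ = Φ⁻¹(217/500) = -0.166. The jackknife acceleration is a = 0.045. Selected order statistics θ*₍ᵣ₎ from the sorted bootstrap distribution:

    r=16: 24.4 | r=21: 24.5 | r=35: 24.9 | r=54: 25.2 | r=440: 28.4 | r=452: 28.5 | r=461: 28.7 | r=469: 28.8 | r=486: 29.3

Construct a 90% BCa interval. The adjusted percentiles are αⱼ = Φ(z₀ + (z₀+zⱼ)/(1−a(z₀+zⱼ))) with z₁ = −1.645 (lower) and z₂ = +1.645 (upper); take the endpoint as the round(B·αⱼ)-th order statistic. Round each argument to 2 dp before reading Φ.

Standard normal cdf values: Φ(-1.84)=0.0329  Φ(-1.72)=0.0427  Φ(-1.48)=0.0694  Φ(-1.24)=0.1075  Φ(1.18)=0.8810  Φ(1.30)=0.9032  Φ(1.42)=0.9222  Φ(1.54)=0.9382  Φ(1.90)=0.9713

Lower: z₀ + z₁ = -0.166 + (-1.645) = -1.811; 1 − a(z₀+z₁) = 1 − (0.045)(-1.811) = 1.0815; argument = -0.166 + (-1.811)/1.0815 = -1.8405 → -1.84.
α₁ = Φ(-1.84) = 0.0329; rank = round(500 × 0.0329) = 16; θ*₍16₎ = 24.4.
Upper: z₀ + z₂ = 1.479; 1 − a(z₀+z₂) = 0.9334; argument = 1.4185 → 1.42; α₂ = 0.9222; rank = 461; θ*₍461₎ = 28.7.

(24.4, 28.7)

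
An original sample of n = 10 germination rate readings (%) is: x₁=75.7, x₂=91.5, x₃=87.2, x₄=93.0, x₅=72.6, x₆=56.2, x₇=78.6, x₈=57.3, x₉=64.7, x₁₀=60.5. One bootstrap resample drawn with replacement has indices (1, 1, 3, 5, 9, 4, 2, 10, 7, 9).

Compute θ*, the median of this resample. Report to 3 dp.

θ* = 75.700

Resample values: 75.7, 75.7, 87.2, 72.6, 64.7, 93.0, 91.5, 60.5, 78.6, 64.7.
Sorted: 60.5, 64.7, 64.7, 72.6, 75.7, 75.7, 78.6, 87.2, 91.5, 93.0
Median = average of the two middle values = 75.700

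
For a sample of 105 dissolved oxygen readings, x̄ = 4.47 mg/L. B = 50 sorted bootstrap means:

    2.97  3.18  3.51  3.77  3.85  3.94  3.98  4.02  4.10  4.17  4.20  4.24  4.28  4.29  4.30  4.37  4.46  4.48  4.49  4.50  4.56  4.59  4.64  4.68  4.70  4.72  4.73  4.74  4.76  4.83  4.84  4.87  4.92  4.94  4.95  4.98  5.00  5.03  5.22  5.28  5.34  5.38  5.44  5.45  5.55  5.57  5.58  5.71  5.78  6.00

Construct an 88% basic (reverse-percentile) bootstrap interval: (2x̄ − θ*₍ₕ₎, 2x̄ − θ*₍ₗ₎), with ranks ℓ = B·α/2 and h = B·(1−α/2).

(3.36, 5.43)

Percentile endpoints at ranks 3 and 47: θ*₍3₎ = 3.51, θ*₍47₎ = 5.58.
Basic interval reflects these around x̄:
  lower = 2 × 4.47 − 5.58 = 3.36
  upper = 2 × 4.47 − 3.51 = 5.43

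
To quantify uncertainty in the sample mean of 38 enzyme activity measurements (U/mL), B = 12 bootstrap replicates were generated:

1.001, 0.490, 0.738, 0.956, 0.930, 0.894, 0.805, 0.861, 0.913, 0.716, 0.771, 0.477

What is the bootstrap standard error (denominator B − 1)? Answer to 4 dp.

Bootstrap SE is the standard deviation of the 12 replicate means.
Mean of replicates: (1.001 + 0.490 + 0.738 + 0.956 + 0.930 + 0.894 + 0.805 + 0.861 + 0.913 + 0.716 + 0.771 + 0.477) / 12 = 9.55200 / 12 = 0.79600
Sum of squared deviations: (+0.20500)² + (−0.30600)² + (−0.05800)² + (+0.16000)² + (+0.13400)² + (+0.09800)² + (+0.00900)² + (+0.06500)² + (+0.11700)² + (−0.08000)² + (−0.02500)² + (−0.31900)² = 0.31897
Variance = 0.31897 / 11 = 0.02900
SE* = √0.02900

SE* = 0.1703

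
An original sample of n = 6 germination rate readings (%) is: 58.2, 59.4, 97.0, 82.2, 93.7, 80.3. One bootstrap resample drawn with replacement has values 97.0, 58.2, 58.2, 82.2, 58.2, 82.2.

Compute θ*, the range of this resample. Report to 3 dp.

Range = 97.0 − 58.2 = 38.800

θ* = 38.800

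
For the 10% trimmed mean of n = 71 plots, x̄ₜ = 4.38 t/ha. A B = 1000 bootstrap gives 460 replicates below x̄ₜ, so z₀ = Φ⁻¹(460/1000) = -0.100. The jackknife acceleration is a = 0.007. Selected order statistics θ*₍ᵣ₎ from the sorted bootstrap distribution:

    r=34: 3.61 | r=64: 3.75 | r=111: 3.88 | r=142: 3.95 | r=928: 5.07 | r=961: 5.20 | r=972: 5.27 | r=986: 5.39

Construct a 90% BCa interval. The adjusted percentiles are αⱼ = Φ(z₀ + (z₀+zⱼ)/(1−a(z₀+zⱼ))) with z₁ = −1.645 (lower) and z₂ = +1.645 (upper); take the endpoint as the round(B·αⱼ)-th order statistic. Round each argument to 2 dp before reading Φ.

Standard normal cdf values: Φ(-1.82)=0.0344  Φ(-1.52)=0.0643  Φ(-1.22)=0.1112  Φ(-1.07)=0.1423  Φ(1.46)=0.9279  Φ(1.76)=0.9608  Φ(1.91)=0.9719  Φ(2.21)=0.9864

Lower: z₀ + z₁ = -0.100 + (-1.645) = -1.745; 1 − a(z₀+z₁) = 1 − (0.007)(-1.745) = 1.0122; argument = -0.100 + (-1.745)/1.0122 = -1.8239 → -1.82.
α₁ = Φ(-1.82) = 0.0344; rank = round(1000 × 0.0344) = 34; θ*₍34₎ = 3.61.
Upper: z₀ + z₂ = 1.545; 1 − a(z₀+z₂) = 0.9892; argument = 1.4619 → 1.46; α₂ = 0.9279; rank = 928; θ*₍928₎ = 5.07.

(3.61, 5.07)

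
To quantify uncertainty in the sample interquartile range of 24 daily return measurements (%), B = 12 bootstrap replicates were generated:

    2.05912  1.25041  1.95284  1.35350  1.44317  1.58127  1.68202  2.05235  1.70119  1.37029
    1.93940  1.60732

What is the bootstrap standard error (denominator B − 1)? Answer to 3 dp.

Bootstrap SE is the standard deviation of the 12 replicate interquartile ranges.
Mean of replicates: (2.05912 + 1.25041 + 1.95284 + 1.35350 + 1.44317 + 1.58127 + 1.68202 + 2.05235 + 1.70119 + 1.37029 + 1.93940 + 1.60732) / 12 = 19.992880 / 12 = 1.666073
Sum of squared deviations: (+0.393047)² + (−0.415663)² + (+0.286767)² + (−0.312573)² + (−0.222903)² + (−0.084803)² + (+0.015947)² + (+0.386277)² + (+0.035117)² + (−0.295783)² + (+0.273327)² + (−0.058753)² = 0.880421
Variance = 0.880421 / 11 = 0.080038
SE* = √0.080038

SE* = 0.283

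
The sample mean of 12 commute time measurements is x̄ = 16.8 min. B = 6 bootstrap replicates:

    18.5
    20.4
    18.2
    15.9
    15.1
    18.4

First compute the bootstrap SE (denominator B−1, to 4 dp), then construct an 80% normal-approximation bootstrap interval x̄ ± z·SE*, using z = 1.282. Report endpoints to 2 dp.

(14.32, 19.28)

Mean of replicates = 17.7500; sum of squared deviations = 18.6550; SE* = √(18.6550/5) = 1.9316
Margin = 1.282 × 1.9316 = 2.476
Interval: 16.8 ± 2.476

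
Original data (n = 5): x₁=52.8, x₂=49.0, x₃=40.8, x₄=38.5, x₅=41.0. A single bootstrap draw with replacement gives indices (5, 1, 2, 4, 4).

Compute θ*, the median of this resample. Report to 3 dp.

Resample values: 41.0, 52.8, 49.0, 38.5, 38.5.
Sorted: 38.5, 38.5, 41.0, 49.0, 52.8
Median = middle value = 41.000

θ* = 41.000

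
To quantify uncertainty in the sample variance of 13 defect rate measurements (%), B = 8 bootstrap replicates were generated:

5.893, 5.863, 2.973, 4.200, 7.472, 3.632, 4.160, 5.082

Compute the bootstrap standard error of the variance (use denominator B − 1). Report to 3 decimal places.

Bootstrap SE is the standard deviation of the 8 replicate variances.
Mean of replicates: (5.893 + 5.863 + 2.973 + 4.200 + 7.472 + 3.632 + 4.160 + 5.082) / 8 = 39.2750 / 8 = 4.9094
Sum of squared deviations: (+0.9836)² + (+0.9536)² + (−1.9364)² + (−0.7094)² + (+2.5626)² + (−1.2774)² + (−0.7494)² + (+0.1726)² = 14.9198
Variance = 14.9198 / 7 = 2.1314
SE* = √2.1314

SE* = 1.460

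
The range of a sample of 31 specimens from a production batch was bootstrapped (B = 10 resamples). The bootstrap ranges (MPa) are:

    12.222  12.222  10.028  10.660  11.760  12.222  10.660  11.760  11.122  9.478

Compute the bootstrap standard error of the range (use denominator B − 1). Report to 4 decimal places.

Bootstrap SE is the standard deviation of the 10 replicate ranges.
Mean of replicates: (12.222 + 12.222 + 10.028 + 10.660 + 11.760 + 12.222 + 10.660 + 11.760 + 11.122 + 9.478) / 10 = 112.13400 / 10 = 11.21340
Sum of squared deviations: (+1.00860)² + (+1.00860)² + (−1.18540)² + (−0.55340)² + (+0.54660)² + (+1.00860)² + (−0.55340)² + (+0.54660)² + (−0.09140)² + (−1.73540)² = 8.68701
Variance = 8.68701 / 9 = 0.96522
SE* = √0.96522

SE* = 0.9825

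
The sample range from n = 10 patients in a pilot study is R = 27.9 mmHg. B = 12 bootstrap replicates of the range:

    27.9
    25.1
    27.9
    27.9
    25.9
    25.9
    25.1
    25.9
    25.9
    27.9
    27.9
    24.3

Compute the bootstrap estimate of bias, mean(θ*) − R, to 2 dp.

bias = −1.43

mean(θ*) = (27.9 + 25.1 + 27.9 + 27.9 + 25.9 + 25.9 + 25.1 + 25.9 + 25.9 + 27.9 + 27.9 + 24.3) / 12 = 26.467
bias = 26.467 − 27.9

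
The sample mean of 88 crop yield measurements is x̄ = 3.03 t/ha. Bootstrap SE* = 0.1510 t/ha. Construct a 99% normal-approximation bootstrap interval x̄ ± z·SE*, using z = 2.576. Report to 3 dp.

(2.641, 3.419)

Margin = 2.576 × 0.1510 = 0.3890
Interval: 3.03 ± 0.3890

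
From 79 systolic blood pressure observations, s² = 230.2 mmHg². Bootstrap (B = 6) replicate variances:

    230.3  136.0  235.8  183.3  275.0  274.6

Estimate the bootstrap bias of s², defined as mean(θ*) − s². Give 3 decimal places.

mean(θ*) = (230.3 + 136.0 + 235.8 + 183.3 + 275.0 + 274.6) / 6 = 222.5000
bias = 222.5000 − 230.2

bias = −7.700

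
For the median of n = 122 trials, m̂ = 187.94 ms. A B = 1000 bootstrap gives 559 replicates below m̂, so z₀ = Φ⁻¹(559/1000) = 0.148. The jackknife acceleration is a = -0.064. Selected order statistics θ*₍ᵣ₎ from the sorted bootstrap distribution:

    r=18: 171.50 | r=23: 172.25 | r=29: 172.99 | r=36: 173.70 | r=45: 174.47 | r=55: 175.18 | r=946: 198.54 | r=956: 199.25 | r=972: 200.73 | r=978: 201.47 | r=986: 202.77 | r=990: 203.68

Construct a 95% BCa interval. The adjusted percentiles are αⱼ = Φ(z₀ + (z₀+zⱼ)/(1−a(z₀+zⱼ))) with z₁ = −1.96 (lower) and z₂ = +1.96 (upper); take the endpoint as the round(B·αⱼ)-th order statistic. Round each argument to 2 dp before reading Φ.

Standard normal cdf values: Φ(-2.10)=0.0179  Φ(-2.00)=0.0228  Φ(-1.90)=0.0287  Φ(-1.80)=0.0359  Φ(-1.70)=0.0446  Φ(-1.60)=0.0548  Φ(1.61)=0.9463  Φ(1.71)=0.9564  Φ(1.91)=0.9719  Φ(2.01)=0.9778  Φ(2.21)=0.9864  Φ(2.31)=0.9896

Lower: z₀ + z₁ = 0.148 + (-1.960) = -1.812; 1 − a(z₀+z₁) = 1 − (-0.064)(-1.812) = 0.8840; argument = 0.148 + (-1.812)/0.8840 = -1.9017 → -1.90.
α₁ = Φ(-1.90) = 0.0287; rank = round(1000 × 0.0287) = 29; θ*₍29₎ = 172.99.
Upper: z₀ + z₂ = 2.108; 1 − a(z₀+z₂) = 1.1349; argument = 2.0054 → 2.01; α₂ = 0.9778; rank = 978; θ*₍978₎ = 201.47.

(172.99, 201.47)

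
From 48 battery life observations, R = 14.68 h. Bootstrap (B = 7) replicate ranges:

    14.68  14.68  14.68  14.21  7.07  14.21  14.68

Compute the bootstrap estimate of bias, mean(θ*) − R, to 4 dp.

mean(θ*) = (14.68 + 14.68 + 14.68 + 14.21 + 7.07 + 14.21 + 14.68) / 7 = 13.45857
bias = 13.45857 − 14.68

bias = −1.2214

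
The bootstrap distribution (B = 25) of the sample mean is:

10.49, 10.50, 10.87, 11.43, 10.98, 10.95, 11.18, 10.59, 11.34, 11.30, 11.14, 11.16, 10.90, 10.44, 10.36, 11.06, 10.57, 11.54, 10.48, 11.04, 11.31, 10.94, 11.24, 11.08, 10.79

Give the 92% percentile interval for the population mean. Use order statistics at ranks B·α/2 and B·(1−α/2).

(10.36, 11.43)

Sorted replicates: 10.36, 10.44, 10.48, 10.49, 10.50, 10.57, 10.59, 10.79, 10.87, 10.90, 10.94, 10.95, 10.98, 11.04, 11.06, 11.08, 11.14, 11.16, 11.18, 11.24, 11.30, 11.31, 11.34, 11.43, 11.54
α = 0.08; lower rank = 25 × 0.040 = 1; upper rank = 25 × 0.960 = 24.
The 1st smallest replicate is 10.36; the 24th is 11.43.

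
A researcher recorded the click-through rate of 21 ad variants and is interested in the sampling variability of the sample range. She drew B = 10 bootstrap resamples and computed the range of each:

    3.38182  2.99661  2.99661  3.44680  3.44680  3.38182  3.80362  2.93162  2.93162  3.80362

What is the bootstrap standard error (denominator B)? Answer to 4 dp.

SE* = 0.3190

Bootstrap SE is the standard deviation of the 10 replicate ranges.
Mean of replicates: (3.38182 + 2.99661 + 2.99661 + 3.44680 + 3.44680 + 3.38182 + 3.80362 + 2.93162 + 2.93162 + 3.80362) / 10 = 33.120940 / 10 = 3.312094
Sum of squared deviations: (+0.069726)² + (−0.315484)² + (−0.315484)² + (+0.134706)² + (+0.134706)² + (+0.069726)² + (+0.491526)² + (−0.380474)² + (−0.380474)² + (+0.491526)² = 1.017792
Variance = 1.017792 / 10 = 0.101779
SE* = √0.101779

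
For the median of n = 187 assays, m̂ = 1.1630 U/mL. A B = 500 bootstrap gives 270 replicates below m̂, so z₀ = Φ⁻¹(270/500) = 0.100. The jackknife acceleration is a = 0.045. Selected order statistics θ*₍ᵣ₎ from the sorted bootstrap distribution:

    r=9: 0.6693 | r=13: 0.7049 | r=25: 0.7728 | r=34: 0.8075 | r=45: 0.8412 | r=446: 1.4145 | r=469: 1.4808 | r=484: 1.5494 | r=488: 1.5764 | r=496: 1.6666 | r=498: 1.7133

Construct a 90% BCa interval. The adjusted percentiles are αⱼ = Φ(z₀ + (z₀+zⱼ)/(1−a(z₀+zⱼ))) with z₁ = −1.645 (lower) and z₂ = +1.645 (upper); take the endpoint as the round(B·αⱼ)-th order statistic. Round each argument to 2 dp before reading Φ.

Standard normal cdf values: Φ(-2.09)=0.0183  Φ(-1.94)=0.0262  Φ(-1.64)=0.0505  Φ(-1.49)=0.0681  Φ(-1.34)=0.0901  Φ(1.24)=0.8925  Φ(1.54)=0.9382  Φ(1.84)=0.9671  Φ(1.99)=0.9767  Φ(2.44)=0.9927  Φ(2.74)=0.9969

Lower: z₀ + z₁ = 0.100 + (-1.645) = -1.545; 1 − a(z₀+z₁) = 1 − (0.045)(-1.545) = 1.0695; argument = 0.100 + (-1.545)/1.0695 = -1.3446 → -1.34.
α₁ = Φ(-1.34) = 0.0901; rank = round(500 × 0.0901) = 45; θ*₍45₎ = 0.8412.
Upper: z₀ + z₂ = 1.745; 1 − a(z₀+z₂) = 0.9215; argument = 1.9937 → 1.99; α₂ = 0.9767; rank = 488; θ*₍488₎ = 1.5764.

(0.8412, 1.5764)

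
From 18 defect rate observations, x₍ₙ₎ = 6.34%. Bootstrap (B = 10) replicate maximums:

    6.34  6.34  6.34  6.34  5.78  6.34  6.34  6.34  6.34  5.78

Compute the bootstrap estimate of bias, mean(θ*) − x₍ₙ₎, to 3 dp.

bias = −0.112

mean(θ*) = (6.34 + 6.34 + 6.34 + 6.34 + 5.78 + 6.34 + 6.34 + 6.34 + 6.34 + 5.78) / 10 = 6.2280
bias = 6.2280 − 6.34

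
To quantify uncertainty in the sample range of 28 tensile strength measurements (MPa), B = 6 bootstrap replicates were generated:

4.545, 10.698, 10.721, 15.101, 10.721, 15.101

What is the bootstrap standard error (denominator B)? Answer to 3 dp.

Bootstrap SE is the standard deviation of the 6 replicate ranges.
Mean of replicates: (4.545 + 10.698 + 10.721 + 15.101 + 10.721 + 15.101) / 6 = 66.8870 / 6 = 11.1478
Sum of squared deviations: (−6.6028)² + (−0.4498)² + (−0.4268)² + (+3.9532)² + (−0.4268)² + (+3.9532)² = 75.4192
Variance = 75.4192 / 6 = 12.5699
SE* = √12.5699

SE* = 3.545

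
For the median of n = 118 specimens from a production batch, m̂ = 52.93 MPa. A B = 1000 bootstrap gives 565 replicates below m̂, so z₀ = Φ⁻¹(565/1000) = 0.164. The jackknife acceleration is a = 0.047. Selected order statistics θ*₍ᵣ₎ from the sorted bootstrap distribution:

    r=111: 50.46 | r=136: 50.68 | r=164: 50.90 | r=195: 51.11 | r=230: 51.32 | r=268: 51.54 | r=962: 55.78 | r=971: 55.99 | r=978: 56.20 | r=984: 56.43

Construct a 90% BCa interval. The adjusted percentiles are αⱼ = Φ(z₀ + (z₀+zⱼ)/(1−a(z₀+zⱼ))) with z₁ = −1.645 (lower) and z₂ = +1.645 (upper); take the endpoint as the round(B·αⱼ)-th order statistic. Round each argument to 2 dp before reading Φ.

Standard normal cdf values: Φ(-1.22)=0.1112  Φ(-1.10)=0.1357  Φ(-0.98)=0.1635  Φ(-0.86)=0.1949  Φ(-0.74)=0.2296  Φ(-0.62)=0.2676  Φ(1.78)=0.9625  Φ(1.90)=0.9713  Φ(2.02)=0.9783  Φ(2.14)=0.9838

Lower: z₀ + z₁ = 0.164 + (-1.645) = -1.481; 1 − a(z₀+z₁) = 1 − (0.047)(-1.481) = 1.0696; argument = 0.164 + (-1.481)/1.0696 = -1.2206 → -1.22.
α₁ = Φ(-1.22) = 0.1112; rank = round(1000 × 0.1112) = 111; θ*₍111₎ = 50.46.
Upper: z₀ + z₂ = 1.809; 1 − a(z₀+z₂) = 0.9150; argument = 2.1411 → 2.14; α₂ = 0.9838; rank = 984; θ*₍984₎ = 56.43.

(50.46, 56.43)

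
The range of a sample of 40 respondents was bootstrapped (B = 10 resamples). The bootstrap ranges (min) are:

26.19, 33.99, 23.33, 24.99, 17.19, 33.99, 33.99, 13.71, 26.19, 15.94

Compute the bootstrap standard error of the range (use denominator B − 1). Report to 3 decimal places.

SE* = 7.591

Bootstrap SE is the standard deviation of the 10 replicate ranges.
Mean of replicates: (26.19 + 33.99 + 23.33 + 24.99 + 17.19 + 33.99 + 33.99 + 13.71 + 26.19 + 15.94) / 10 = 249.5100 / 10 = 24.9510
Sum of squared deviations: (+1.2390)² + (+9.0390)² + (−1.6210)² + (+0.0390)² + (−7.7610)² + (+9.0390)² + (+9.0390)² + (−11.2410)² + (+1.2390)² + (−9.0110)² = 518.6013
Variance = 518.6013 / 9 = 57.6224
SE* = √57.6224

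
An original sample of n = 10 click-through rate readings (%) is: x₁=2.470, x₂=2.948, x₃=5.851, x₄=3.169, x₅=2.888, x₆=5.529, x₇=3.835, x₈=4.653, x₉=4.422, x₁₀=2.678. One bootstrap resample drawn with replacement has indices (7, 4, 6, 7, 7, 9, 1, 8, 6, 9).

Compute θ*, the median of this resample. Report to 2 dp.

Resample values: 3.835, 3.169, 5.529, 3.835, 3.835, 4.422, 2.470, 4.653, 5.529, 4.422.
Sorted: 2.470, 3.169, 3.835, 3.835, 3.835, 4.422, 4.422, 4.653, 5.529, 5.529
Median = average of the two middle values = 4.13

θ* = 4.13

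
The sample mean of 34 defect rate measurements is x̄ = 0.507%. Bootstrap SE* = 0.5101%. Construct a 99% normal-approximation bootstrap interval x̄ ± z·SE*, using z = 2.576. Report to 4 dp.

Margin = 2.576 × 0.5101 = 1.31402
Interval: 0.507 ± 1.31402

(-0.8070, 1.8210)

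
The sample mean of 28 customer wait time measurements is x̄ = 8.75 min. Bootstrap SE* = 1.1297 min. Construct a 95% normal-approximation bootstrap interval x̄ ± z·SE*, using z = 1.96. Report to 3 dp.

(6.536, 10.964)

Margin = 1.96 × 1.1297 = 2.2142
Interval: 8.75 ± 2.2142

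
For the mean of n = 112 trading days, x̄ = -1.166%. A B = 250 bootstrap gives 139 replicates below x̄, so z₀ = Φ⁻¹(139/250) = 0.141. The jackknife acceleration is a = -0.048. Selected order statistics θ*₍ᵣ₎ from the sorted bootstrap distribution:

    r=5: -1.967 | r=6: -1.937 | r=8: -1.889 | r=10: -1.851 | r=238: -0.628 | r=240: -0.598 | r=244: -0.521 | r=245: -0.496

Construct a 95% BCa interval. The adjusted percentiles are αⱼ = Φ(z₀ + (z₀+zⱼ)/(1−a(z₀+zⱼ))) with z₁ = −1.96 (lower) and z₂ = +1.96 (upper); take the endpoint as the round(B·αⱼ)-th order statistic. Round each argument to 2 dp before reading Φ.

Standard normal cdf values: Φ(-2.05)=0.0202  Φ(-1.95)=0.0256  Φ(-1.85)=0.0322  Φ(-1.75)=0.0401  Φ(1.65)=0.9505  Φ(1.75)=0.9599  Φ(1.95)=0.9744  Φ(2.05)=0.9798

(-1.889, -0.496)

Lower: z₀ + z₁ = 0.141 + (-1.960) = -1.819; 1 − a(z₀+z₁) = 1 − (-0.048)(-1.819) = 0.9127; argument = 0.141 + (-1.819)/0.9127 = -1.8520 → -1.85.
α₁ = Φ(-1.85) = 0.0322; rank = round(250 × 0.0322) = 8; θ*₍8₎ = -1.889.
Upper: z₀ + z₂ = 2.101; 1 − a(z₀+z₂) = 1.1008; argument = 2.0495 → 2.05; α₂ = 0.9798; rank = 245; θ*₍245₎ = -0.496.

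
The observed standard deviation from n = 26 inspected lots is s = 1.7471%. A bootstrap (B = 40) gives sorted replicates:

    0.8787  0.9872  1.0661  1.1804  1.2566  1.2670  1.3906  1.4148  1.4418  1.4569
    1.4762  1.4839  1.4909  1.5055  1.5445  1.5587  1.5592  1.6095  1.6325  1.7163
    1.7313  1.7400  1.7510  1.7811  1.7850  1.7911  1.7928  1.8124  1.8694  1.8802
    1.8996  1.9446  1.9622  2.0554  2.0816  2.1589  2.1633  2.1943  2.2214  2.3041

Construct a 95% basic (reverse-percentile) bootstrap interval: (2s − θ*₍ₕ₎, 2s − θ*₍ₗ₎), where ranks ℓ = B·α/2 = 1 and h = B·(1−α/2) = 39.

(1.2728, 2.6155)

Percentile endpoints at ranks 1 and 39: θ*₍1₎ = 0.8787, θ*₍39₎ = 2.2214.
Basic interval reflects these around s:
  lower = 2 × 1.7471 − 2.2214 = 1.2728
  upper = 2 × 1.7471 − 0.8787 = 2.6155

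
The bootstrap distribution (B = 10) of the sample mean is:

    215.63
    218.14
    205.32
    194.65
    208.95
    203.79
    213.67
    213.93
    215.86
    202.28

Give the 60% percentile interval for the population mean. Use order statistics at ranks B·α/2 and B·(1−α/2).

(202.28, 215.63)

Sorted replicates: 194.65, 202.28, 203.79, 205.32, 208.95, 213.67, 213.93, 215.63, 215.86, 218.14
α = 0.40; lower rank = 10 × 0.200 = 2; upper rank = 10 × 0.800 = 8.
The 2nd smallest replicate is 202.28; the 8th is 215.63.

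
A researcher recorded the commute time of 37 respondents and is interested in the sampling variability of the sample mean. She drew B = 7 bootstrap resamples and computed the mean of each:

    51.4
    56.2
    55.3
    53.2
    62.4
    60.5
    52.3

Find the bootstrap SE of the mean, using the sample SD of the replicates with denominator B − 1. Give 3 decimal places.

SE* = 4.171

Bootstrap SE is the standard deviation of the 7 replicate means.
Mean of replicates: (51.4 + 56.2 + 55.3 + 53.2 + 62.4 + 60.5 + 52.3) / 7 = 391.3000 / 7 = 55.9000
Sum of squared deviations: (−4.5000)² + (+0.3000)² + (−0.6000)² + (−2.7000)² + (+6.5000)² + (+4.6000)² + (−3.6000)² = 104.3600
Variance = 104.3600 / 6 = 17.3933
SE* = √17.3933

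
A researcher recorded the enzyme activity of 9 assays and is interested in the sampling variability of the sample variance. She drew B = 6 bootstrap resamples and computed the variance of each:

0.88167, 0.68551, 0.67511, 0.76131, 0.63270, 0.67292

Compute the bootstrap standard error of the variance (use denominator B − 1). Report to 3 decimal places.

Bootstrap SE is the standard deviation of the 6 replicate variances.
Mean of replicates: (0.88167 + 0.68551 + 0.67511 + 0.76131 + 0.63270 + 0.67292) / 6 = 4.309220 / 6 = 0.718203
Sum of squared deviations: (+0.163467)² + (−0.032693)² + (−0.043093)² + (+0.043107)² + (−0.085503)² + (−0.045283)² = 0.040867
Variance = 0.040867 / 5 = 0.008173
SE* = √0.008173

SE* = 0.090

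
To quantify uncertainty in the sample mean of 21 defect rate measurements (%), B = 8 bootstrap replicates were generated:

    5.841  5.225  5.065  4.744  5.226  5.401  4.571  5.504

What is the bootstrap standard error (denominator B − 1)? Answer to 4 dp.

SE* = 0.4083

Bootstrap SE is the standard deviation of the 8 replicate means.
Mean of replicates: (5.841 + 5.225 + 5.065 + 4.744 + 5.226 + 5.401 + 4.571 + 5.504) / 8 = 41.57700 / 8 = 5.19712
Sum of squared deviations: (+0.64388)² + (+0.02787)² + (−0.13212)² + (−0.45312)² + (+0.02888)² + (+0.20388)² + (−0.62613)² + (+0.30687)² = 1.16673
Variance = 1.16673 / 7 = 0.16668
SE* = √0.16668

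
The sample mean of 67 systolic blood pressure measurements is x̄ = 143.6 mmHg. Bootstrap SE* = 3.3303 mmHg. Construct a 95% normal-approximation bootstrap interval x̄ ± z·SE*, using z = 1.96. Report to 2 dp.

(137.07, 150.13)

Margin = 1.96 × 3.3303 = 6.527
Interval: 143.6 ± 6.527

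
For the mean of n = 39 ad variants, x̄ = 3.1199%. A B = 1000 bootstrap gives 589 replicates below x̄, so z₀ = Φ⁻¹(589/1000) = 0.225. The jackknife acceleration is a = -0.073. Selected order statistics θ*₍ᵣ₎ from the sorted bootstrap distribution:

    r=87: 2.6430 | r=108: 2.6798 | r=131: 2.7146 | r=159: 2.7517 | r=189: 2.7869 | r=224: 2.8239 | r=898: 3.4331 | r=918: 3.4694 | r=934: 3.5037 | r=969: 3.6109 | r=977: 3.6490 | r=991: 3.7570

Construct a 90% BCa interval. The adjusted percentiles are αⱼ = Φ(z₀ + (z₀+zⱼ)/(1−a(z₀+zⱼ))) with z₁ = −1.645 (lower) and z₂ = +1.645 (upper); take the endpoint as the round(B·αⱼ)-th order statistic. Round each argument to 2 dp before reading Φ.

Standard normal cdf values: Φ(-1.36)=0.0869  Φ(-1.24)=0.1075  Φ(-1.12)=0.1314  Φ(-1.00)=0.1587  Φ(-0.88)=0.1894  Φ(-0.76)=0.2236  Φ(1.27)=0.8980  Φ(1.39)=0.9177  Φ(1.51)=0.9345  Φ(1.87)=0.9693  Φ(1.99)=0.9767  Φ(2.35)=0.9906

(2.6430, 3.6109)

Lower: z₀ + z₁ = 0.225 + (-1.645) = -1.420; 1 − a(z₀+z₁) = 1 − (-0.073)(-1.420) = 0.8963; argument = 0.225 + (-1.420)/0.8963 = -1.3592 → -1.36.
α₁ = Φ(-1.36) = 0.0869; rank = round(1000 × 0.0869) = 87; θ*₍87₎ = 2.6430.
Upper: z₀ + z₂ = 1.870; 1 − a(z₀+z₂) = 1.1365; argument = 1.8704 → 1.87; α₂ = 0.9693; rank = 969; θ*₍969₎ = 3.6109.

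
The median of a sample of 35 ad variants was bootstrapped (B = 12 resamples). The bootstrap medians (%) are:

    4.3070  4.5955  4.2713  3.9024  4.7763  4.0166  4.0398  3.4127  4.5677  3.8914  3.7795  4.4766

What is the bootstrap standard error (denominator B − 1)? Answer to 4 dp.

Bootstrap SE is the standard deviation of the 12 replicate medians.
Mean of replicates: (4.3070 + 4.5955 + 4.2713 + 3.9024 + 4.7763 + 4.0166 + 4.0398 + 3.4127 + 4.5677 + 3.8914 + 3.7795 + 4.4766) / 12 = 50.03680 / 12 = 4.16973
Sum of squared deviations: (+0.13727)² + (+0.42577)² + (+0.10157)² + (−0.26733)² + (+0.60657)² + (−0.15313)² + (−0.12993)² + (−0.75703)² + (+0.39797)² + (−0.27833)² + (−0.39023)² + (+0.30687)² = 1.74555
Variance = 1.74555 / 11 = 0.15869
SE* = √0.15869

SE* = 0.3984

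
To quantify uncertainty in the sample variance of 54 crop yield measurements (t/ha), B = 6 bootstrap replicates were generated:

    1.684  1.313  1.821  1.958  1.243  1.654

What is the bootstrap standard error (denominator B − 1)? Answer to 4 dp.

Bootstrap SE is the standard deviation of the 6 replicate variances.
Mean of replicates: (1.684 + 1.313 + 1.821 + 1.958 + 1.243 + 1.654) / 6 = 9.67300 / 6 = 1.61217
Sum of squared deviations: (+0.07183)² + (−0.29917)² + (+0.20883)² + (+0.34583)² + (−0.36917)² + (+0.04183)² = 0.39591
Variance = 0.39591 / 5 = 0.07918
SE* = √0.07918

SE* = 0.2814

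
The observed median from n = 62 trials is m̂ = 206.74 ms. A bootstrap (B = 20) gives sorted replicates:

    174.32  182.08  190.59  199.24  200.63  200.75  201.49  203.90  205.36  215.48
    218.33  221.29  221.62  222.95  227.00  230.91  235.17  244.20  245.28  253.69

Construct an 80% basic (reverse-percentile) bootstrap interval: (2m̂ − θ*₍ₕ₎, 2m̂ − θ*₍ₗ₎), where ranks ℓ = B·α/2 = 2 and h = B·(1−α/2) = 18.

(169.28, 231.40)

Percentile endpoints at ranks 2 and 18: θ*₍2₎ = 182.08, θ*₍18₎ = 244.20.
Basic interval reflects these around m̂:
  lower = 2 × 206.74 − 244.20 = 169.28
  upper = 2 × 206.74 − 182.08 = 231.40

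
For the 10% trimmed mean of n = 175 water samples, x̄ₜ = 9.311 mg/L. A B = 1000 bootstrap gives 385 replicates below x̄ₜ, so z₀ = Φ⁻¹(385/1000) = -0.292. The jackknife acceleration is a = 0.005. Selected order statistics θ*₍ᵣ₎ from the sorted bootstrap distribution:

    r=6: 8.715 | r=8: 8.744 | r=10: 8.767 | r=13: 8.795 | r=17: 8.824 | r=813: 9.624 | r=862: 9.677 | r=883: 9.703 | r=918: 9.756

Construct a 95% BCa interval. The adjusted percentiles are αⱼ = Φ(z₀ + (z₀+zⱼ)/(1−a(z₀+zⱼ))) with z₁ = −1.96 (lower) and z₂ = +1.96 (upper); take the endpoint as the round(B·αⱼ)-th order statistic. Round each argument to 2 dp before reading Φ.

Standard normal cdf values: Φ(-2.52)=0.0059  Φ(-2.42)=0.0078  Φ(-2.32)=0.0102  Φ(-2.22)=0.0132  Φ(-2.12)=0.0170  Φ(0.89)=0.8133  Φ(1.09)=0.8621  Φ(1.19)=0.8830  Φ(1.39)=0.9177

(8.715, 9.756)

Lower: z₀ + z₁ = -0.292 + (-1.960) = -2.252; 1 − a(z₀+z₁) = 1 − (0.005)(-2.252) = 1.0113; argument = -0.292 + (-2.252)/1.0113 = -2.5189 → -2.52.
α₁ = Φ(-2.52) = 0.0059; rank = round(1000 × 0.0059) = 6; θ*₍6₎ = 8.715.
Upper: z₀ + z₂ = 1.668; 1 − a(z₀+z₂) = 0.9917; argument = 1.3900 → 1.39; α₂ = 0.9177; rank = 918; θ*₍918₎ = 9.756.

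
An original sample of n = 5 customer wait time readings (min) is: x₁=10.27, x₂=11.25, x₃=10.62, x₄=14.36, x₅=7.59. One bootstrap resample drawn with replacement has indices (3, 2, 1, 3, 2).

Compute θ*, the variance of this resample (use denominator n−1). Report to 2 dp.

θ* = 0.19

Resample values: 10.62, 11.25, 10.27, 10.62, 11.25.
Mean = 10.8020; sum of squared deviations = 0.7507
s² = 0.7507 / 4 = 0.1877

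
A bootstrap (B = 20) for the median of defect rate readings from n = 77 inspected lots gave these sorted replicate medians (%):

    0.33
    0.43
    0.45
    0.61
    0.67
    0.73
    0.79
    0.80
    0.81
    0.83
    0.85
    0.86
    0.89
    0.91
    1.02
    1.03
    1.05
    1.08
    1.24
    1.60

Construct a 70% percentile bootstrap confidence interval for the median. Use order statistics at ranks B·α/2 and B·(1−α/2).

α = 0.30; lower rank = 20 × 0.150 = 3; upper rank = 20 × 0.850 = 17.
The 3rd smallest replicate is 0.45; the 17th is 1.05.

(0.45, 1.05)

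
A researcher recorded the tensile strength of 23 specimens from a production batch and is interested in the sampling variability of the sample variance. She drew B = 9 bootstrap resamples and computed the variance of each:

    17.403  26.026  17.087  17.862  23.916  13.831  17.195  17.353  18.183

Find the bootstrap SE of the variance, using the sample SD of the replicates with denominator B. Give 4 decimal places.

SE* = 3.5572

Bootstrap SE is the standard deviation of the 9 replicate variances.
Mean of replicates: (17.403 + 26.026 + 17.087 + 17.862 + 23.916 + 13.831 + 17.195 + 17.353 + 18.183) / 9 = 168.85600 / 9 = 18.76178
Sum of squared deviations: (−1.35878)² + (+7.26422)² + (−1.67478)² + (−0.89978)² + (+5.15422)² + (−4.93078)² + (−1.56678)² + (−1.40878)² + (−0.57878)² = 113.88269
Variance = 113.88269 / 9 = 12.65363
SE* = √12.65363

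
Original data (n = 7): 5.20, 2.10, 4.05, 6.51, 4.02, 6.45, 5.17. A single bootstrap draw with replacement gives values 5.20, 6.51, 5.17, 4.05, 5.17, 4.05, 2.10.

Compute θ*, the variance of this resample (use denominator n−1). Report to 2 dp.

Mean = 4.6071; sum of squared deviations = 11.5125
s² = 11.5125 / 6 = 1.9188

θ* = 1.92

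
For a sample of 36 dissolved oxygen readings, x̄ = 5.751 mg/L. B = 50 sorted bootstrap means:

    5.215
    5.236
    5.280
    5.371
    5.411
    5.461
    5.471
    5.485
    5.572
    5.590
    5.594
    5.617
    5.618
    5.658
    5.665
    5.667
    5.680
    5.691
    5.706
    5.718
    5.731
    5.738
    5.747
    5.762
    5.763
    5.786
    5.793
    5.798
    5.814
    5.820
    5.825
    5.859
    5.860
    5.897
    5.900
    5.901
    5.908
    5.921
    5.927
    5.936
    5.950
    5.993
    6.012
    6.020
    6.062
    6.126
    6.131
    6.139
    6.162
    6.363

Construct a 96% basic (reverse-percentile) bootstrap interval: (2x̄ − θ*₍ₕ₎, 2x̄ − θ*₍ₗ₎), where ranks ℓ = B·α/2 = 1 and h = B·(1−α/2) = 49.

Percentile endpoints at ranks 1 and 49: θ*₍1₎ = 5.215, θ*₍49₎ = 6.162.
Basic interval reflects these around x̄:
  lower = 2 × 5.751 − 6.162 = 5.340
  upper = 2 × 5.751 − 5.215 = 6.287

(5.340, 6.287)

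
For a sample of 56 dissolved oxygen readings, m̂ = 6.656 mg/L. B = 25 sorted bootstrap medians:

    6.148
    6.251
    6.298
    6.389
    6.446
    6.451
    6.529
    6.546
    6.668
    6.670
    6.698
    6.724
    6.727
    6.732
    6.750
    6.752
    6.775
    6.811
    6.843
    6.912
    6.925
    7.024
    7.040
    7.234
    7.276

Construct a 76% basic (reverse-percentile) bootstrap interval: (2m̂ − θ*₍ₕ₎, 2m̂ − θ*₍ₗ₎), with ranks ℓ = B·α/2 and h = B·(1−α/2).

Percentile endpoints at ranks 3 and 22: θ*₍3₎ = 6.298, θ*₍22₎ = 7.024.
Basic interval reflects these around m̂:
  lower = 2 × 6.656 − 7.024 = 6.288
  upper = 2 × 6.656 − 6.298 = 7.014

(6.288, 7.014)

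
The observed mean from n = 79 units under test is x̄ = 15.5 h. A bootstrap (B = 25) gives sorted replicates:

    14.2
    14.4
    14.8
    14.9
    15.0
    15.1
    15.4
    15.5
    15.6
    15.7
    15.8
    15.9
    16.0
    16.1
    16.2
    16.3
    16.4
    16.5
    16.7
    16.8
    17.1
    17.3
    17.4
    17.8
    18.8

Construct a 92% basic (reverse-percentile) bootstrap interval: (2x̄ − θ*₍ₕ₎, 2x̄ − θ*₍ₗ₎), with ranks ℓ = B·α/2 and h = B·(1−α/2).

Percentile endpoints at ranks 1 and 24: θ*₍1₎ = 14.2, θ*₍24₎ = 17.8.
Basic interval reflects these around x̄:
  lower = 2 × 15.5 − 17.8 = 13.2
  upper = 2 × 15.5 − 14.2 = 16.8

(13.2, 16.8)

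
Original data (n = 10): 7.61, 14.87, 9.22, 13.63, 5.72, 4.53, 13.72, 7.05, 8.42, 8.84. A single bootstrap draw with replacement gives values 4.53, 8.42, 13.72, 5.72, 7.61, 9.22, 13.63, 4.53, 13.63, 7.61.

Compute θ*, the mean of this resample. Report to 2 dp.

Mean = (4.53 + 8.42 + 13.72 + 5.72 + 7.61 + 9.22 + 13.63 + 4.53 + 13.63 + 7.61) / 10 = 88.620 / 10 = 8.86

θ* = 8.86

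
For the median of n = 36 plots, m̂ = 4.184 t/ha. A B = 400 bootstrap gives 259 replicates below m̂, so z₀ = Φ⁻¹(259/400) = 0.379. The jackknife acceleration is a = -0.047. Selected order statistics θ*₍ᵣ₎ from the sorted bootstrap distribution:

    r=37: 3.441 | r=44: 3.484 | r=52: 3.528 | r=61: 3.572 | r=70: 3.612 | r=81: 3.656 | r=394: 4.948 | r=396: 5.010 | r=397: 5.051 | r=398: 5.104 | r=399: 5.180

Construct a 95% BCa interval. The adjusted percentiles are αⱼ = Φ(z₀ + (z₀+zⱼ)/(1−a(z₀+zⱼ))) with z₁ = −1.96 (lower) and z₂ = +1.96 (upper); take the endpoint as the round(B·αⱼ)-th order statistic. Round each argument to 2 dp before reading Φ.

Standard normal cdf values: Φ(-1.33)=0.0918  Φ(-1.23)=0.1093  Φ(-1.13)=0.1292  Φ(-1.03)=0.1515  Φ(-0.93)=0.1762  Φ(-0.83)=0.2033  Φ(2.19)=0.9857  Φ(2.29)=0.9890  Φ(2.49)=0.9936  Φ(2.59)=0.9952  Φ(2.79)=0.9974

Lower: z₀ + z₁ = 0.379 + (-1.960) = -1.581; 1 − a(z₀+z₁) = 1 − (-0.047)(-1.581) = 0.9257; argument = 0.379 + (-1.581)/0.9257 = -1.3289 → -1.33.
α₁ = Φ(-1.33) = 0.0918; rank = round(400 × 0.0918) = 37; θ*₍37₎ = 3.441.
Upper: z₀ + z₂ = 2.339; 1 − a(z₀+z₂) = 1.1099; argument = 2.4863 → 2.49; α₂ = 0.9936; rank = 397; θ*₍397₎ = 5.051.

(3.441, 5.051)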